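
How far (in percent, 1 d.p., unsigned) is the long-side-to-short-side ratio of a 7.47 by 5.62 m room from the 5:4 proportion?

6.3%

Ratio = 7.47 / 5.62 ≈ 1.3292.
Ideal 5:4 = 1.2500. |1.3292 − 1.2500| / 1.2500 ≈ 6.34% → 6.3%.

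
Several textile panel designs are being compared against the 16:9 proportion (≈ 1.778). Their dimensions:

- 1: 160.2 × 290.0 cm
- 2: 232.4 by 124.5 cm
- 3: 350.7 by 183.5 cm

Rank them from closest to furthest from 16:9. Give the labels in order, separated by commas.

Ratios: 1 = 290.0 / 160.2 ≈ 1.810; 2 = 232.4 / 124.5 ≈ 1.867; 3 = 350.7 / 183.5 ≈ 1.911.
|Δ from 1.778|: 1 0.032; 2 0.089; 3 0.133.

1, 2, 3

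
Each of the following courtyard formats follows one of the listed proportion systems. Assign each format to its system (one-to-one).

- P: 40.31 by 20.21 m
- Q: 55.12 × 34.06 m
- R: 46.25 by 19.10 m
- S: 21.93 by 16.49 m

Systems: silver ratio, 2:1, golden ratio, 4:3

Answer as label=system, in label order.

P=2:1, Q=golden ratio, R=silver ratio, S=4:3

Ratios: P ≈ 1.995; Q ≈ 1.618; R ≈ 2.421; S ≈ 1.330.
Targets: silver ratio ≈ 2.414; 2:1 ≈ 2.000; golden ratio ≈ 1.618; 4:3 ≈ 1.333.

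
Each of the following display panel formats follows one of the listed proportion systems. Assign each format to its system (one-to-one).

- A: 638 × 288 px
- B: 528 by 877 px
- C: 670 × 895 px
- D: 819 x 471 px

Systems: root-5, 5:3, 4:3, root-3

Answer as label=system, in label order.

A=root-5, B=5:3, C=4:3, D=root-3

Ratios: A ≈ 2.215; B ≈ 1.661; C ≈ 1.336; D ≈ 1.739.
Targets: root-5 ≈ 2.236; 5:3 ≈ 1.667; 4:3 ≈ 1.333; root-3 ≈ 1.732.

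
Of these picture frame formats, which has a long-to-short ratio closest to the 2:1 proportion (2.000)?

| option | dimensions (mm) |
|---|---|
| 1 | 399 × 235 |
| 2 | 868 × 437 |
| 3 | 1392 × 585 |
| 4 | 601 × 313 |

2

Ratios (long/short): 1 ≈ 1.698; 2 ≈ 1.986; 3 ≈ 2.379; 4 ≈ 1.920.
2:1 ≈ 2.000; option 2 is nearest (Δ 0.014).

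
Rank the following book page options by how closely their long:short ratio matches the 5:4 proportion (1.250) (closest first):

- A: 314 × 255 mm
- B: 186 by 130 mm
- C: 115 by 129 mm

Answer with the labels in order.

A, C, B

A: 314/255 ≈ 1.231 → |1.231 − 1.250| = 0.019
B: 186/130 ≈ 1.431 → |1.431 − 1.250| = 0.181
C: 129/115 ≈ 1.122 → |1.122 − 1.250| = 0.128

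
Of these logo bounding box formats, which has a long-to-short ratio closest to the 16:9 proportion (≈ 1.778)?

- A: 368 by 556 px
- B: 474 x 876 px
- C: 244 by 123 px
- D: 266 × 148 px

Ratios (long/short): A ≈ 1.511; B ≈ 1.848; C ≈ 1.984; D ≈ 1.797.
16:9 ≈ 1.778; option D is nearest (Δ 0.019).

D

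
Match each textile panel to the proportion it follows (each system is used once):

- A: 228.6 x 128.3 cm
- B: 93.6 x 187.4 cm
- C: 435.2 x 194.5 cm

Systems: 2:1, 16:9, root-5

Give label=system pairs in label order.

A=16:9, B=2:1, C=root-5

A = 228.6/128.3 ≈ 1.782 → 16:9 (1.778)
B = 187.4/93.6 ≈ 2.002 → 2:1 (2.000)
C = 435.2/194.5 ≈ 2.238 → root-5 (2.236)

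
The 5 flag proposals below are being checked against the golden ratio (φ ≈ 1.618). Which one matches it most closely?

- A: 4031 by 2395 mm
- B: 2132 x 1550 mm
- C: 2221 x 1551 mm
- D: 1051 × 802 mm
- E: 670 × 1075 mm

Target golden ratio ≈ 1.618.
A: 1.683 (Δ0.065)  B: 1.375 (Δ0.243)  C: 1.432 (Δ0.186)  D: 1.310 (Δ0.308)  E: 1.604 (Δ0.014)

E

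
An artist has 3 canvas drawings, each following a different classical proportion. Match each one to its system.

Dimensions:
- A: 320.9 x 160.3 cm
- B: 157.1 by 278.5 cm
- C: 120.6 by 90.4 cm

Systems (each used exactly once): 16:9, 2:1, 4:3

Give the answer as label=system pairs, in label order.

Ratios: A ≈ 2.002; B ≈ 1.773; C ≈ 1.334.
Targets: 16:9 ≈ 1.778; 2:1 ≈ 2.000; 4:3 ≈ 1.333.

A=2:1, B=16:9, C=4:3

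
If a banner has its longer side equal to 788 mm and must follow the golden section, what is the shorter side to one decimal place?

487.0 mm

golden ratio ≈ 1.61803.
Shorter side = 788 ÷ 1.61803 ≈ 487.012 → 487.0 mm.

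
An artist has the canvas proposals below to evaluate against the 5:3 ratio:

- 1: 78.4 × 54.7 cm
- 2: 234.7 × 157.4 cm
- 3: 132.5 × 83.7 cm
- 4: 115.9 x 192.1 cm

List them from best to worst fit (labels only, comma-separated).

4, 3, 2, 1

Ratios: 1 = 78.4 / 54.7 ≈ 1.433; 2 = 234.7 / 157.4 ≈ 1.491; 3 = 132.5 / 83.7 ≈ 1.583; 4 = 192.1 / 115.9 ≈ 1.657.
|Δ from 1.667|: 1 0.234; 2 0.176; 3 0.084; 4 0.010.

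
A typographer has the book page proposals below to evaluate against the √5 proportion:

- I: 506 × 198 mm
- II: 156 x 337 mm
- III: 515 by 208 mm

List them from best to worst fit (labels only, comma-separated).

II, III, I

Ratios: I = 506 / 198 ≈ 2.556; II = 337 / 156 ≈ 2.160; III = 515 / 208 ≈ 2.476.
|Δ from 2.236|: I 0.320; II 0.076; III 0.240.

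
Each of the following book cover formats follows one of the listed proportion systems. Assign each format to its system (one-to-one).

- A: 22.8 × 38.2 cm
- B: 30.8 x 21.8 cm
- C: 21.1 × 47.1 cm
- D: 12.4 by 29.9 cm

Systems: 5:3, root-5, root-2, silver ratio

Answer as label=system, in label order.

Ratios: A ≈ 1.675; B ≈ 1.413; C ≈ 2.232; D ≈ 2.411.
Targets: 5:3 ≈ 1.667; root-5 ≈ 2.236; root-2 ≈ 1.414; silver ratio ≈ 2.414.

A=5:3, B=root-2, C=root-5, D=silver ratio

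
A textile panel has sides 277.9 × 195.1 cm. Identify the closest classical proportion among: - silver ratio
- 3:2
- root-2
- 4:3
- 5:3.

Ratio = 277.9 / 195.1 ≈ 1.424.
Distances: silver ratio 2.414 (Δ 0.990); 3:2 1.500 (Δ 0.076); root-2 1.414 (Δ 0.010); 4:3 1.333 (Δ 0.091); 5:3 1.667 (Δ 0.243).

root-2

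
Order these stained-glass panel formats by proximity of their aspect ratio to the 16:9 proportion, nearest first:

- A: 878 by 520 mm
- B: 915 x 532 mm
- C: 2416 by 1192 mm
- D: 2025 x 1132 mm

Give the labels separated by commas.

Ratios: A = 878 / 520 ≈ 1.688; B = 915 / 532 ≈ 1.720; C = 2416 / 1192 ≈ 2.027; D = 2025 / 1132 ≈ 1.789.
|Δ from 1.778|: A 0.090; B 0.058; C 0.249; D 0.011.

D, B, A, C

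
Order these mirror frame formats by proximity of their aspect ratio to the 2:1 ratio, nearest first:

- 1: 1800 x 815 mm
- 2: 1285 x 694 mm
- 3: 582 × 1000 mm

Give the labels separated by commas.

2, 1, 3

Ratios: 1 = 1800 / 815 ≈ 2.209; 2 = 1285 / 694 ≈ 1.852; 3 = 1000 / 582 ≈ 1.718.
|Δ from 2.000|: 1 0.209; 2 0.148; 3 0.282.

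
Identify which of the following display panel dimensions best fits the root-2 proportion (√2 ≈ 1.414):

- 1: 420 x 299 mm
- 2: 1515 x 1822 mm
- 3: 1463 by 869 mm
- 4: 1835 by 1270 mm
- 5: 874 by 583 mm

Target root-2 ≈ 1.414.
1: 1.405 (Δ0.009)  2: 1.203 (Δ0.211)  3: 1.684 (Δ0.270)  4: 1.445 (Δ0.031)  5: 1.499 (Δ0.085)

1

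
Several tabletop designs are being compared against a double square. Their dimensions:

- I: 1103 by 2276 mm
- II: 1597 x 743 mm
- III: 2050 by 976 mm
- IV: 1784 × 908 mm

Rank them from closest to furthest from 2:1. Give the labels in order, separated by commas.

IV, I, III, II

Ratios: I = 2276 / 1103 ≈ 2.063; II = 1597 / 743 ≈ 2.149; III = 2050 / 976 ≈ 2.100; IV = 1784 / 908 ≈ 1.965.
|Δ from 2.000|: I 0.063; II 0.149; III 0.100; IV 0.035.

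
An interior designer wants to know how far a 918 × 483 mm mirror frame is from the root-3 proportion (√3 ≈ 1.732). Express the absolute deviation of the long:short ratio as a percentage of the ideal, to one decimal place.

Ratio = 918 / 483 ≈ 1.9006.
Ideal root-3 ≈ 1.7321. |1.9006 − 1.7321| / 1.7321 ≈ 9.73% → 9.7%.

9.7%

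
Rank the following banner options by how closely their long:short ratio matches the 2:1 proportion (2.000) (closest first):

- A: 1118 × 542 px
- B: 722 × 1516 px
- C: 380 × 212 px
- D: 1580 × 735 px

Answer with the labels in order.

A, B, D, C

A: 1118/542 ≈ 2.063 → |2.063 − 2.000| = 0.063
B: 1516/722 ≈ 2.100 → |2.100 − 2.000| = 0.100
C: 380/212 ≈ 1.792 → |1.792 − 2.000| = 0.208
D: 1580/735 ≈ 2.150 → |2.150 − 2.000| = 0.150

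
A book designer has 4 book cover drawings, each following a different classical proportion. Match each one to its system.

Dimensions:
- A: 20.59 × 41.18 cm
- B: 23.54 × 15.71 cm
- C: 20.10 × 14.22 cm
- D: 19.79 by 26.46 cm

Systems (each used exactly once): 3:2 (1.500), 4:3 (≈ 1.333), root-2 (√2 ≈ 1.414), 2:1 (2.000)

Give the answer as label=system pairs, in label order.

A=2:1, B=3:2, C=root-2, D=4:3

A = 41.18/20.59 ≈ 2.000 → 2:1 (2.000)
B = 23.54/15.71 ≈ 1.498 → 3:2 (1.500)
C = 20.10/14.22 ≈ 1.414 → root-2 (1.414)
D = 26.46/19.79 ≈ 1.337 → 4:3 (1.333)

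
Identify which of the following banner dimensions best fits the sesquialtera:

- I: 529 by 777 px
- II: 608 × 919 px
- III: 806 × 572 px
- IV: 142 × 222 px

II

Target 3:2 ≈ 1.500.
I: 1.469 (Δ0.031)  II: 1.512 (Δ0.012)  III: 1.409 (Δ0.091)  IV: 1.563 (Δ0.063)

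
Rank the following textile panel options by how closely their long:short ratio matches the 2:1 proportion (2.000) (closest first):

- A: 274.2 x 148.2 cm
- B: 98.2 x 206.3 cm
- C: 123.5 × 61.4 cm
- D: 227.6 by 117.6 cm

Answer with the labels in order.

C, D, B, A

Ratios: A = 274.2 / 148.2 ≈ 1.850; B = 206.3 / 98.2 ≈ 2.101; C = 123.5 / 61.4 ≈ 2.011; D = 227.6 / 117.6 ≈ 1.935.
|Δ from 2.000|: A 0.150; B 0.101; C 0.011; D 0.065.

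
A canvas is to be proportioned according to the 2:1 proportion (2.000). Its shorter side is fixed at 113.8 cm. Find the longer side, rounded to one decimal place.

227.6 cm

2:1 = 2.00000.
Longer side = 113.8 × 2.00000 ≈ 227.600 → 227.6 cm.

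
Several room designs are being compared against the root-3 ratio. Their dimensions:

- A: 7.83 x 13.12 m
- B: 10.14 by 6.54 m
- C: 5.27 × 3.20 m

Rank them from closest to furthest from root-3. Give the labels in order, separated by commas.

A, C, B

Ratios: A = 13.12 / 7.83 ≈ 1.676; B = 10.14 / 6.54 ≈ 1.550; C = 5.27 / 3.20 ≈ 1.647.
|Δ from 1.732|: A 0.056; B 0.182; C 0.085.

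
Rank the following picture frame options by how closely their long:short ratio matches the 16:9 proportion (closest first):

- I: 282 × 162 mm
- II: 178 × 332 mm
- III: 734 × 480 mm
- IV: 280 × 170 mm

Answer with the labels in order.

Ratios: I = 282 / 162 ≈ 1.741; II = 332 / 178 ≈ 1.865; III = 734 / 480 ≈ 1.529; IV = 280 / 170 ≈ 1.647.
|Δ from 1.778|: I 0.037; II 0.087; III 0.249; IV 0.131.

I, II, IV, III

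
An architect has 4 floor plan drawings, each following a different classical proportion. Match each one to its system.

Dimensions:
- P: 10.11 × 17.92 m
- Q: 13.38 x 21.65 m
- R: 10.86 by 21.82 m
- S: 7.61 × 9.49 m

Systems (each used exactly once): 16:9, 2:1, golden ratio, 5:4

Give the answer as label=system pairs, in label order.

P=16:9, Q=golden ratio, R=2:1, S=5:4

P = 17.92/10.11 ≈ 1.773 → 16:9 (1.778)
Q = 21.65/13.38 ≈ 1.618 → golden ratio (1.618)
R = 21.82/10.86 ≈ 2.009 → 2:1 (2.000)
S = 9.49/7.61 ≈ 1.247 → 5:4 (1.250)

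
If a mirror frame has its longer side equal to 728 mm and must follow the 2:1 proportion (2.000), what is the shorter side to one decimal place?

364.0 mm

2:1 = 2.00000.
Shorter side = 728 ÷ 2.00000 ≈ 364.000 → 364.0 mm.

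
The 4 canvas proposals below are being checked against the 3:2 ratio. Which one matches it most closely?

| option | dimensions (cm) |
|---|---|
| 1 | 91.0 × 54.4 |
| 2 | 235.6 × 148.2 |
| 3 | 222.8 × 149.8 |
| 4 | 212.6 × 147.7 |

3

Target 3:2 ≈ 1.500.
1: 1.673 (Δ0.173)  2: 1.590 (Δ0.090)  3: 1.487 (Δ0.013)  4: 1.439 (Δ0.061)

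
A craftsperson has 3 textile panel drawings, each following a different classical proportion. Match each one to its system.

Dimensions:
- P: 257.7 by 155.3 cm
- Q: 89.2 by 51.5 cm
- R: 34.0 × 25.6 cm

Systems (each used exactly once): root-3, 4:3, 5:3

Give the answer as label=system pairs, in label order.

P = 257.7/155.3 ≈ 1.659 → 5:3 (1.667)
Q = 89.2/51.5 ≈ 1.732 → root-3 (1.732)
R = 34.0/25.6 ≈ 1.328 → 4:3 (1.333)

P=5:3, Q=root-3, R=4:3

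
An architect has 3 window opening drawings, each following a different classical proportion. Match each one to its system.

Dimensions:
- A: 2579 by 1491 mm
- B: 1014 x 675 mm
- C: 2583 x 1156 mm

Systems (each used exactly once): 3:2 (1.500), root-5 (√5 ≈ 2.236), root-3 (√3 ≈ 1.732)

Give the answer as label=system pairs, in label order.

A=root-3, B=3:2, C=root-5

A = 2579/1491 ≈ 1.730 → root-3 (1.732)
B = 1014/675 ≈ 1.502 → 3:2 (1.500)
C = 2583/1156 ≈ 2.234 → root-5 (2.236)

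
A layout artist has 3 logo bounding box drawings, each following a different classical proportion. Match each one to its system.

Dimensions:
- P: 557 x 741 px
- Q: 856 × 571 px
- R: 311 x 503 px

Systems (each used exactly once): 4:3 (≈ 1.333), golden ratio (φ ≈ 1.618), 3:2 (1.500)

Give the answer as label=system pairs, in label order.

P = 741/557 ≈ 1.330 → 4:3 (1.333)
Q = 856/571 ≈ 1.499 → 3:2 (1.500)
R = 503/311 ≈ 1.617 → golden ratio (1.618)

P=4:3, Q=3:2, R=golden ratio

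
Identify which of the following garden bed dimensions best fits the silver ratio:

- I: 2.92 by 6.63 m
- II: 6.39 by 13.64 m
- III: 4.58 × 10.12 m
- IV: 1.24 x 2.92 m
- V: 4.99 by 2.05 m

Target silver ratio ≈ 2.414.
I: 2.271 (Δ0.143)  II: 2.135 (Δ0.279)  III: 2.210 (Δ0.204)  IV: 2.355 (Δ0.059)  V: 2.434 (Δ0.020)

V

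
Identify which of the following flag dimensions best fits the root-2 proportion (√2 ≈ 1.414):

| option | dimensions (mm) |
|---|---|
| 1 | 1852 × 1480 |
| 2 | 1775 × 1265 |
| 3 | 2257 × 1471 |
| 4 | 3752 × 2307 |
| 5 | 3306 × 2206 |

Ratios (long/short): 1 ≈ 1.251; 2 ≈ 1.403; 3 ≈ 1.534; 4 ≈ 1.626; 5 ≈ 1.499.
root-2 ≈ 1.414; option 2 is nearest (Δ 0.011).

2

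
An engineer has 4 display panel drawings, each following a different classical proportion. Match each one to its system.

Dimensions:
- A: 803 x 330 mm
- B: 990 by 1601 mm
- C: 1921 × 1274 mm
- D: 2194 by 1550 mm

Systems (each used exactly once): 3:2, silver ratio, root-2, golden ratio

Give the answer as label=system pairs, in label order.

Ratios: A ≈ 2.433; B ≈ 1.617; C ≈ 1.508; D ≈ 1.415.
Targets: 3:2 ≈ 1.500; silver ratio ≈ 2.414; root-2 ≈ 1.414; golden ratio ≈ 1.618.

A=silver ratio, B=golden ratio, C=3:2, D=root-2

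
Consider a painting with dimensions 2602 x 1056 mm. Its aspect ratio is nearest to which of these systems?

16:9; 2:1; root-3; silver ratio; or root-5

silver ratio

2602/1056 ≈ 2.464. Nearest candidates are silver ratio (2.414, off by 0.050) and root-5 (2.236, off by 0.228).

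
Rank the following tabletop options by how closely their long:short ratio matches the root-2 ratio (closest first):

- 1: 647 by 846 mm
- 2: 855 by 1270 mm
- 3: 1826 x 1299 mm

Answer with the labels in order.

Ratios: 1 = 846 / 647 ≈ 1.308; 2 = 1270 / 855 ≈ 1.485; 3 = 1826 / 1299 ≈ 1.406.
|Δ from 1.414|: 1 0.106; 2 0.071; 3 0.008.

3, 2, 1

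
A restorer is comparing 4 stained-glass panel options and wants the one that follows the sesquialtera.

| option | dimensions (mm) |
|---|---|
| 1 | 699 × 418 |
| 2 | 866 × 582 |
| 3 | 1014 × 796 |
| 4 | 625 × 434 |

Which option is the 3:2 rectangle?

2

Target 3:2 ≈ 1.500.
1: 1.672 (Δ0.172)  2: 1.488 (Δ0.012)  3: 1.274 (Δ0.226)  4: 1.440 (Δ0.060)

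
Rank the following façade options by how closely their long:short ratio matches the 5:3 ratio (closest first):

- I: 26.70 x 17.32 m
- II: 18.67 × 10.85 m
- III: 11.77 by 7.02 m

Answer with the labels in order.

Ratios: I = 26.70 / 17.32 ≈ 1.542; II = 18.67 / 10.85 ≈ 1.721; III = 11.77 / 7.02 ≈ 1.677.
|Δ from 1.667|: I 0.125; II 0.054; III 0.010.

III, II, I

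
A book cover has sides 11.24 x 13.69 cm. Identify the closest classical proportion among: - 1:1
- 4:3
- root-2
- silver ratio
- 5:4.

Ratio = 13.69 / 11.24 ≈ 1.218.
Distances: 1:1 1.000 (Δ 0.218); 4:3 1.333 (Δ 0.115); root-2 1.414 (Δ 0.196); silver ratio 2.414 (Δ 1.196); 5:4 1.250 (Δ 0.032).

5:4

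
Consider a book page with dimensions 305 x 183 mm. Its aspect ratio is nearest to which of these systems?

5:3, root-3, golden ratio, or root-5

Ratio = 305 / 183 ≈ 1.667.
Distances: 5:3 1.667 (Δ 0.000); root-3 1.732 (Δ 0.065); golden ratio 1.618 (Δ 0.049); root-5 2.236 (Δ 0.569).

5:3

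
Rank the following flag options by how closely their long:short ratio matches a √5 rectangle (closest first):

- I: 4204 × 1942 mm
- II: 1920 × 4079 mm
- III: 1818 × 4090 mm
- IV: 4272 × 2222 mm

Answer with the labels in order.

Ratios: I = 4204 / 1942 ≈ 2.165; II = 4079 / 1920 ≈ 2.124; III = 4090 / 1818 ≈ 2.250; IV = 4272 / 2222 ≈ 1.923.
|Δ from 2.236|: I 0.071; II 0.112; III 0.014; IV 0.313.

III, I, II, IV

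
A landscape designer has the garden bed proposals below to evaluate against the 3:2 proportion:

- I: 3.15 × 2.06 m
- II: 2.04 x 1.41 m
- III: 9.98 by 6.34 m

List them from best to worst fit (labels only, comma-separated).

I, II, III

I: 3.15/2.06 ≈ 1.529 → |1.529 − 1.500| = 0.029
II: 2.04/1.41 ≈ 1.447 → |1.447 − 1.500| = 0.053
III: 9.98/6.34 ≈ 1.574 → |1.574 − 1.500| = 0.074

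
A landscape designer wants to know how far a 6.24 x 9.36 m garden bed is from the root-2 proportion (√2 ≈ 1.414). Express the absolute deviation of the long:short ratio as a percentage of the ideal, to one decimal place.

Ratio = 9.36 / 6.24 ≈ 1.5000.
Ideal root-2 ≈ 1.4142. |1.5000 − 1.4142| / 1.4142 ≈ 6.07% → 6.1%.

6.1%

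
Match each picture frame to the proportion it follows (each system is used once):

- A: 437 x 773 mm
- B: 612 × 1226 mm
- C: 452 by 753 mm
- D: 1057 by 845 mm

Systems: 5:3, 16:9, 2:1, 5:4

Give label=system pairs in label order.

A=16:9, B=2:1, C=5:3, D=5:4

A = 773/437 ≈ 1.769 → 16:9 (1.778)
B = 1226/612 ≈ 2.003 → 2:1 (2.000)
C = 753/452 ≈ 1.666 → 5:3 (1.667)
D = 1057/845 ≈ 1.251 → 5:4 (1.250)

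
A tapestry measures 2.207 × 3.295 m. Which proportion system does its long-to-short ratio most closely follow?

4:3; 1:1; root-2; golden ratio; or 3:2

3:2

3.295/2.207 ≈ 1.493. Nearest candidates are 3:2 (1.500, off by 0.007) and root-2 (1.414, off by 0.079).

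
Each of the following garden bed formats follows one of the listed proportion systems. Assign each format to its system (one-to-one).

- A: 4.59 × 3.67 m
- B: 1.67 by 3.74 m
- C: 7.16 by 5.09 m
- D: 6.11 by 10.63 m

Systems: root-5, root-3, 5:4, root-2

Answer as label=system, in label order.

A=5:4, B=root-5, C=root-2, D=root-3

A = 4.59/3.67 ≈ 1.251 → 5:4 (1.250)
B = 3.74/1.67 ≈ 2.240 → root-5 (2.236)
C = 7.16/5.09 ≈ 1.407 → root-2 (1.414)
D = 10.63/6.11 ≈ 1.740 → root-3 (1.732)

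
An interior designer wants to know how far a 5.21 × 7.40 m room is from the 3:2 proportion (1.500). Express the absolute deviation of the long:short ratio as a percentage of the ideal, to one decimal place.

5.3%

Ratio = 7.40 / 5.21 ≈ 1.4203.
Ideal 3:2 = 1.5000. |1.4203 − 1.5000| / 1.5000 ≈ 5.31% → 5.3%.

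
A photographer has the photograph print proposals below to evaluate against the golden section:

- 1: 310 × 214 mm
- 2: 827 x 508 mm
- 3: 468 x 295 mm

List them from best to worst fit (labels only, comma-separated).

2, 3, 1

1: 310/214 ≈ 1.449 → |1.449 − 1.618| = 0.169
2: 827/508 ≈ 1.628 → |1.628 − 1.618| = 0.010
3: 468/295 ≈ 1.586 → |1.586 − 1.618| = 0.032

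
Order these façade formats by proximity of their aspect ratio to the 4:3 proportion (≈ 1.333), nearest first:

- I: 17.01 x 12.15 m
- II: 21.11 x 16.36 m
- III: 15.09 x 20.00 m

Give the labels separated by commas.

Ratios: I = 17.01 / 12.15 ≈ 1.400; II = 21.11 / 16.36 ≈ 1.290; III = 20.00 / 15.09 ≈ 1.325.
|Δ from 1.333|: I 0.067; II 0.043; III 0.008.

III, II, I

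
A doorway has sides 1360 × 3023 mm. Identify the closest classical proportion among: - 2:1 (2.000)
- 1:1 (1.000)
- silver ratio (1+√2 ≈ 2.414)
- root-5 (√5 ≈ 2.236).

3023/1360 ≈ 2.223. Nearest candidates are root-5 (2.236, off by 0.013) and silver ratio (2.414, off by 0.191).

root-5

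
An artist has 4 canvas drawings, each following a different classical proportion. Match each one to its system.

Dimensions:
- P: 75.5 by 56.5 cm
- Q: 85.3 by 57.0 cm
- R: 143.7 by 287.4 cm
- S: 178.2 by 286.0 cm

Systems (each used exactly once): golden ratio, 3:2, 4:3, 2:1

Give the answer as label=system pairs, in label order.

P=4:3, Q=3:2, R=2:1, S=golden ratio

Ratios: P ≈ 1.336; Q ≈ 1.496; R ≈ 2.000; S ≈ 1.605.
Targets: golden ratio ≈ 1.618; 3:2 ≈ 1.500; 4:3 ≈ 1.333; 2:1 ≈ 2.000.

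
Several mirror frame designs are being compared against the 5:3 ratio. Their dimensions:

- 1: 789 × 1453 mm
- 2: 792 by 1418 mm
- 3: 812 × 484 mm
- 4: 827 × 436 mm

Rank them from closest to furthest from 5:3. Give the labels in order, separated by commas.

Ratios: 1 = 1453 / 789 ≈ 1.842; 2 = 1418 / 792 ≈ 1.790; 3 = 812 / 484 ≈ 1.678; 4 = 827 / 436 ≈ 1.897.
|Δ from 1.667|: 1 0.175; 2 0.123; 3 0.011; 4 0.230.

3, 2, 1, 4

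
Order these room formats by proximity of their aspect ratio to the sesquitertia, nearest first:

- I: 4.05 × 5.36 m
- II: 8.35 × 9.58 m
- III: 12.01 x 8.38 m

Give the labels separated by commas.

I, III, II

I: 5.36/4.05 ≈ 1.323 → |1.323 − 1.333| = 0.010
II: 9.58/8.35 ≈ 1.147 → |1.147 − 1.333| = 0.186
III: 12.01/8.38 ≈ 1.433 → |1.433 − 1.333| = 0.100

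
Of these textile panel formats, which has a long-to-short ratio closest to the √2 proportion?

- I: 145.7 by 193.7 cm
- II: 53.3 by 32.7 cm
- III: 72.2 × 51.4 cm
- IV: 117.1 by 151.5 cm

III

Ratios (long/short): I ≈ 1.329; II ≈ 1.630; III ≈ 1.405; IV ≈ 1.294.
root-2 ≈ 1.414; option III is nearest (Δ 0.009).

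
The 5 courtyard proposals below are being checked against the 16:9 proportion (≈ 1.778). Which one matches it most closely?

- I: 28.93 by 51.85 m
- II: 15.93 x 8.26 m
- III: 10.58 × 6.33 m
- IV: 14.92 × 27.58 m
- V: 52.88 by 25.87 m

I

Ratios (long/short): I ≈ 1.792; II ≈ 1.929; III ≈ 1.671; IV ≈ 1.849; V ≈ 2.044.
16:9 ≈ 1.778; option I is nearest (Δ 0.014).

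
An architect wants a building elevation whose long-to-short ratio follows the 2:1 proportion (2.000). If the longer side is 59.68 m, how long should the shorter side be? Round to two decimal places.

2:1 = 2.00000.
Shorter side = 59.68 ÷ 2.00000 ≈ 29.8400 → 29.84 m.

29.84 m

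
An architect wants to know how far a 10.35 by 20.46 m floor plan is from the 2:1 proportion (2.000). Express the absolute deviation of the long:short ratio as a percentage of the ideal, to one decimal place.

Ratio = 20.46 / 10.35 ≈ 1.9768.
Ideal 2:1 = 2.0000. |1.9768 − 2.0000| / 2.0000 ≈ 1.16% → 1.2%.

1.2%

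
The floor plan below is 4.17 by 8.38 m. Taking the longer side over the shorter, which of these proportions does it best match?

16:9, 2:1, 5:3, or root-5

2:1

Ratio = 8.38 / 4.17 ≈ 2.010.
Distances: 16:9 1.778 (Δ 0.232); 2:1 2.000 (Δ 0.010); 5:3 1.667 (Δ 0.343); root-5 2.236 (Δ 0.226).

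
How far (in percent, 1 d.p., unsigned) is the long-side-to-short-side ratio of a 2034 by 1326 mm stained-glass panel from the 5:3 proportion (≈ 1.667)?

Ratio = 2034 / 1326 ≈ 1.5339.
Ideal 5:3 ≈ 1.6667. |1.5339 − 1.6667| / 1.6667 ≈ 7.97% → 8.0%.

8.0%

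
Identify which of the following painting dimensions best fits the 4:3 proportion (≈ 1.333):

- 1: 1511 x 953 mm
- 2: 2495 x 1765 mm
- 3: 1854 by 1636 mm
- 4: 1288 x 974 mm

Target 4:3 ≈ 1.333.
1: 1.586 (Δ0.253)  2: 1.414 (Δ0.081)  3: 1.133 (Δ0.200)  4: 1.322 (Δ0.011)

4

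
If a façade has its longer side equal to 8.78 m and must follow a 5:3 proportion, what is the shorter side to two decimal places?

5.27 m

5:3 ≈ 1.66667.
Shorter side = 8.78 ÷ 1.66667 ≈ 5.2680 → 5.27 m.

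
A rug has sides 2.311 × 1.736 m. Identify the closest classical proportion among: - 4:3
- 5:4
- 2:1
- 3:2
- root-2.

Ratio = 2.311 / 1.736 ≈ 1.331.
Distances: 4:3 1.333 (Δ 0.002); 5:4 1.250 (Δ 0.081); 2:1 2.000 (Δ 0.669); 3:2 1.500 (Δ 0.169); root-2 1.414 (Δ 0.083).

4:3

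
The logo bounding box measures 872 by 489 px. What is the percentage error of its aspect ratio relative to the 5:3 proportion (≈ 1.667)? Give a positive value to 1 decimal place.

Ratio = 872 / 489 ≈ 1.7832.
Ideal 5:3 ≈ 1.6667. |1.7832 − 1.6667| / 1.6667 ≈ 6.99% → 7.0%.

7.0%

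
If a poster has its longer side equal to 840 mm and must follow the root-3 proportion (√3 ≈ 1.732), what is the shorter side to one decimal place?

root-3 ≈ 1.73205.
Shorter side = 840 ÷ 1.73205 ≈ 484.974 → 485.0 mm.

485.0 mm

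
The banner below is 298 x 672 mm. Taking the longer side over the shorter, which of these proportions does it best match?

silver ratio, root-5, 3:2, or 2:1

root-5

Ratio = 672 / 298 ≈ 2.255.
Distances: silver ratio 2.414 (Δ 0.159); root-5 2.236 (Δ 0.019); 3:2 1.500 (Δ 0.755); 2:1 2.000 (Δ 0.255).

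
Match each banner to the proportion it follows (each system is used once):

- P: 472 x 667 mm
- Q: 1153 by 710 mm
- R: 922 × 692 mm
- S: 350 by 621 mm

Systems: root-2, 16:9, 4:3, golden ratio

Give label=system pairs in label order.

P = 667/472 ≈ 1.413 → root-2 (1.414)
Q = 1153/710 ≈ 1.624 → golden ratio (1.618)
R = 922/692 ≈ 1.332 → 4:3 (1.333)
S = 621/350 ≈ 1.774 → 16:9 (1.778)

P=root-2, Q=golden ratio, R=4:3, S=16:9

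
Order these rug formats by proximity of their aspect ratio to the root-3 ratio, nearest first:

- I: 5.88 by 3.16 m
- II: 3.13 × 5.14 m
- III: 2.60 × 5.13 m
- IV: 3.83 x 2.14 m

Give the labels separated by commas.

IV, II, I, III

I: 5.88/3.16 ≈ 1.861 → |1.861 − 1.732| = 0.129
II: 5.14/3.13 ≈ 1.642 → |1.642 − 1.732| = 0.090
III: 5.13/2.60 ≈ 1.973 → |1.973 − 1.732| = 0.241
IV: 3.83/2.14 ≈ 1.790 → |1.790 − 1.732| = 0.058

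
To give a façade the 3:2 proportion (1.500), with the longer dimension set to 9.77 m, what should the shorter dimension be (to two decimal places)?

6.51 m

3:2 = 1.50000.
Shorter side = 9.77 ÷ 1.50000 ≈ 6.5133 → 6.51 m.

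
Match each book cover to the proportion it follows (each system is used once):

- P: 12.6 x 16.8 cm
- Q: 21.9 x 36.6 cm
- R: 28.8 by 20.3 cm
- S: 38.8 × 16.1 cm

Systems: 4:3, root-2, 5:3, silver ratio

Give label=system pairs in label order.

P=4:3, Q=5:3, R=root-2, S=silver ratio

P = 16.8/12.6 ≈ 1.333 → 4:3 (1.333)
Q = 36.6/21.9 ≈ 1.671 → 5:3 (1.667)
R = 28.8/20.3 ≈ 1.419 → root-2 (1.414)
S = 38.8/16.1 ≈ 2.410 → silver ratio (2.414)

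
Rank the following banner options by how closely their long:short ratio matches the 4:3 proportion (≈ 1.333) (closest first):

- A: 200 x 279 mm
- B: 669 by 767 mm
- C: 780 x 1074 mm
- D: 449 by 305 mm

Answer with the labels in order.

C, A, D, B

A: 279/200 ≈ 1.395 → |1.395 − 1.333| = 0.062
B: 767/669 ≈ 1.146 → |1.146 − 1.333| = 0.187
C: 1074/780 ≈ 1.377 → |1.377 − 1.333| = 0.044
D: 449/305 ≈ 1.472 → |1.472 − 1.333| = 0.139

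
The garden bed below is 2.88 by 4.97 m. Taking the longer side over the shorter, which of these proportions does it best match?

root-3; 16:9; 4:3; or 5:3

Ratio = 4.97 / 2.88 ≈ 1.726.
Distances: root-3 1.732 (Δ 0.006); 16:9 1.778 (Δ 0.052); 4:3 1.333 (Δ 0.393); 5:3 1.667 (Δ 0.059).

root-3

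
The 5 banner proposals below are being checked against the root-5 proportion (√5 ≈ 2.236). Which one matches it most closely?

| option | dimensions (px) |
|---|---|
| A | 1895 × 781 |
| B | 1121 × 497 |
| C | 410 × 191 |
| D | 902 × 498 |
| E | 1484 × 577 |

Target root-5 ≈ 2.236.
A: 2.426 (Δ0.190)  B: 2.256 (Δ0.020)  C: 2.147 (Δ0.089)  D: 1.811 (Δ0.425)  E: 2.572 (Δ0.336)

B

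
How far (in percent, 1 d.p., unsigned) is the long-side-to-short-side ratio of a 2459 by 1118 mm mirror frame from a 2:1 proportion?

Ratio = 2459 / 1118 ≈ 2.1995.
Ideal 2:1 = 2.0000. |2.1995 − 2.0000| / 2.0000 ≈ 9.98% → 10.0%.

10.0%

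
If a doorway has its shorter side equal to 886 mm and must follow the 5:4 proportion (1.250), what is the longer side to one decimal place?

1107.5 mm

5:4 = 1.25000.
Longer side = 886 × 1.25000 ≈ 1107.500 → 1107.5 mm.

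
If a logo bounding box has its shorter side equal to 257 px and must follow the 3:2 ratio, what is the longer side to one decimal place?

3:2 = 1.50000.
Longer side = 257 × 1.50000 ≈ 385.500 → 385.5 px.

385.5 px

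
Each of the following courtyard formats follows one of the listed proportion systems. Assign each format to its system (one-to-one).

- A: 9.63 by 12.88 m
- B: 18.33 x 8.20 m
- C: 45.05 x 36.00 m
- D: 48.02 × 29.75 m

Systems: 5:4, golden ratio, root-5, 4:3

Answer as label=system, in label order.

Ratios: A ≈ 1.337; B ≈ 2.235; C ≈ 1.251; D ≈ 1.614.
Targets: 5:4 ≈ 1.250; golden ratio ≈ 1.618; root-5 ≈ 2.236; 4:3 ≈ 1.333.

A=4:3, B=root-5, C=5:4, D=golden ratio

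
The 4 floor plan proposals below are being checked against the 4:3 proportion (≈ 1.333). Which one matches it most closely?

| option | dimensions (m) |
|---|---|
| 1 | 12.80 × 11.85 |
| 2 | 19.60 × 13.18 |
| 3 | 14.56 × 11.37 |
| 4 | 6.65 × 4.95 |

Ratios (long/short): 1 ≈ 1.080; 2 ≈ 1.487; 3 ≈ 1.281; 4 ≈ 1.343.
4:3 ≈ 1.333; option 4 is nearest (Δ 0.010).

4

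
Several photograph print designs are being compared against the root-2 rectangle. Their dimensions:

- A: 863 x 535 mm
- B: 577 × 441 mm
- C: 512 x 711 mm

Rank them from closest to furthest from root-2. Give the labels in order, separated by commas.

A: 863/535 ≈ 1.613 → |1.613 − 1.414| = 0.199
B: 577/441 ≈ 1.308 → |1.308 − 1.414| = 0.106
C: 711/512 ≈ 1.389 → |1.389 − 1.414| = 0.025

C, B, A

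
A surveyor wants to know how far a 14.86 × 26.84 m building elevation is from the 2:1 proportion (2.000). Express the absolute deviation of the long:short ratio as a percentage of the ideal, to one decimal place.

Ratio = 26.84 / 14.86 ≈ 1.8062.
Ideal 2:1 = 2.0000. |1.8062 − 2.0000| / 2.0000 ≈ 9.69% → 9.7%.

9.7%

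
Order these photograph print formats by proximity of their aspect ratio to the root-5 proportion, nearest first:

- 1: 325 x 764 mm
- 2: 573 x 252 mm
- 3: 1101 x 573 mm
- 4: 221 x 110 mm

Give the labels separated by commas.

2, 1, 4, 3

Ratios: 1 = 764 / 325 ≈ 2.351; 2 = 573 / 252 ≈ 2.274; 3 = 1101 / 573 ≈ 1.921; 4 = 221 / 110 ≈ 2.009.
|Δ from 2.236|: 1 0.115; 2 0.038; 3 0.315; 4 0.227.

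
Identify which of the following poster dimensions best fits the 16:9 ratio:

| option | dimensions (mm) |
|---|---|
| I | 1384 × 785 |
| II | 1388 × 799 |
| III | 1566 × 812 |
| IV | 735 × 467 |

I

Ratios (long/short): I ≈ 1.763; II ≈ 1.737; III ≈ 1.929; IV ≈ 1.574.
16:9 ≈ 1.778; option I is nearest (Δ 0.015).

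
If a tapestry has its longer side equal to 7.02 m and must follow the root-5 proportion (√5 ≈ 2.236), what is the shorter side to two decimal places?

root-5 ≈ 2.23607.
Shorter side = 7.02 ÷ 2.23607 ≈ 3.1394 → 3.14 m.

3.14 m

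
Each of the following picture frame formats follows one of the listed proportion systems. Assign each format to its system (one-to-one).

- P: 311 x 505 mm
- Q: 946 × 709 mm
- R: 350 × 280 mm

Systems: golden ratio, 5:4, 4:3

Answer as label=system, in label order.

P=golden ratio, Q=4:3, R=5:4

P = 505/311 ≈ 1.624 → golden ratio (1.618)
Q = 946/709 ≈ 1.334 → 4:3 (1.333)
R = 350/280 ≈ 1.250 → 5:4 (1.250)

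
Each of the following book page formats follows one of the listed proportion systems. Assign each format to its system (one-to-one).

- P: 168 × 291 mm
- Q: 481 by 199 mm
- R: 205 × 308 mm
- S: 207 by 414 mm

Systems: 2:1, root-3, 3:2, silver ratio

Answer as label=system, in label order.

Ratios: P ≈ 1.732; Q ≈ 2.417; R ≈ 1.502; S ≈ 2.000.
Targets: 2:1 ≈ 2.000; root-3 ≈ 1.732; 3:2 ≈ 1.500; silver ratio ≈ 2.414.

P=root-3, Q=silver ratio, R=3:2, S=2:1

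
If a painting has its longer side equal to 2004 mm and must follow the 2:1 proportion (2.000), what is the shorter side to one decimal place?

2:1 = 2.00000.
Shorter side = 2004 ÷ 2.00000 ≈ 1002.000 → 1002.0 mm.

1002.0 mm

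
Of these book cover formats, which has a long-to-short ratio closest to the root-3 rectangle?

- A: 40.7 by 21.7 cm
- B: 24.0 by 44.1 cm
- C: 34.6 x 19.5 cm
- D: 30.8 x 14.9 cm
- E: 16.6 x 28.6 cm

Ratios (long/short): A ≈ 1.876; B ≈ 1.838; C ≈ 1.774; D ≈ 2.067; E ≈ 1.723.
root-3 ≈ 1.732; option E is nearest (Δ 0.009).

E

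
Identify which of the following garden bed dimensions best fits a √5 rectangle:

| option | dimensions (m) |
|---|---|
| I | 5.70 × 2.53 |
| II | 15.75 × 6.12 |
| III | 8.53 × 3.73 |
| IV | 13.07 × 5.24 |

I

Ratios (long/short): I ≈ 2.253; II ≈ 2.574; III ≈ 2.287; IV ≈ 2.494.
root-5 ≈ 2.236; option I is nearest (Δ 0.017).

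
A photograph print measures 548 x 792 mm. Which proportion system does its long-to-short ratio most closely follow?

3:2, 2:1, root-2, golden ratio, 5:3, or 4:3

792/548 ≈ 1.445. Nearest candidates are root-2 (1.414, off by 0.031) and 3:2 (1.500, off by 0.055).

root-2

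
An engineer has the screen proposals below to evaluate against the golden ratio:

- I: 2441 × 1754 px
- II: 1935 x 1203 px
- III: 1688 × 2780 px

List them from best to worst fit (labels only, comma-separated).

II, III, I

Ratios: I = 2441 / 1754 ≈ 1.392; II = 1935 / 1203 ≈ 1.608; III = 2780 / 1688 ≈ 1.647.
|Δ from 1.618|: I 0.226; II 0.010; III 0.029.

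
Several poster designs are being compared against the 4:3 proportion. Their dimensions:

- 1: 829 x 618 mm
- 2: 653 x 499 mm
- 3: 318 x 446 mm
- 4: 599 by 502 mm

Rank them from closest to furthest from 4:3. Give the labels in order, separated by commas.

1: 829/618 ≈ 1.341 → |1.341 − 1.333| = 0.008
2: 653/499 ≈ 1.309 → |1.309 − 1.333| = 0.024
3: 446/318 ≈ 1.403 → |1.403 − 1.333| = 0.070
4: 599/502 ≈ 1.193 → |1.193 − 1.333| = 0.140

1, 2, 3, 4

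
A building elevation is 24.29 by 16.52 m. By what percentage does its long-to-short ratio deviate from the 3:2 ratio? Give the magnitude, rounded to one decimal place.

Ratio = 24.29 / 16.52 ≈ 1.4703.
Ideal 3:2 = 1.5000. |1.4703 − 1.5000| / 1.5000 ≈ 1.98% → 2.0%.

2.0%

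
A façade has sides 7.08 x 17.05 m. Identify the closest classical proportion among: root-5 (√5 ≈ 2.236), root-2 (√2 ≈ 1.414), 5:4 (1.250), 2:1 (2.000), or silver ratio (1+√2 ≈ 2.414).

17.05/7.08 ≈ 2.408. Nearest candidates are silver ratio (2.414, off by 0.006) and root-5 (2.236, off by 0.172).

silver ratio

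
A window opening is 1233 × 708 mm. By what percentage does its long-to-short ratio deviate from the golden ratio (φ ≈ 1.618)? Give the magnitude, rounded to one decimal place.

7.6%

Ratio = 1233 / 708 ≈ 1.7415.
Ideal golden ratio ≈ 1.6180. |1.7415 − 1.6180| / 1.6180 ≈ 7.63% → 7.6%.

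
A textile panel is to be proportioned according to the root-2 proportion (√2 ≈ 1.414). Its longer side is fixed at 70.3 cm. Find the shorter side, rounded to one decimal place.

root-2 ≈ 1.41421.
Shorter side = 70.3 ÷ 1.41421 ≈ 49.710 → 49.7 cm.

49.7 cm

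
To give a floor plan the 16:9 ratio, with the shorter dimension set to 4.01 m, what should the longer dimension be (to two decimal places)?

16:9 ≈ 1.77778.
Longer side = 4.01 × 1.77778 ≈ 7.1289 → 7.13 m.

7.13 m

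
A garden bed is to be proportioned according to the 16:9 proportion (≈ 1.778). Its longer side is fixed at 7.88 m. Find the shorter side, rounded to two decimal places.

4.43 m

16:9 ≈ 1.77778.
Shorter side = 7.88 ÷ 1.77778 ≈ 4.4325 → 4.43 m.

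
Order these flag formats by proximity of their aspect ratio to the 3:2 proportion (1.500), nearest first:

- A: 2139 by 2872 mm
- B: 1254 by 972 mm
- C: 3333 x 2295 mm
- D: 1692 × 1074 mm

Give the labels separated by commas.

A: 2872/2139 ≈ 1.343 → |1.343 − 1.500| = 0.157
B: 1254/972 ≈ 1.290 → |1.290 − 1.500| = 0.210
C: 3333/2295 ≈ 1.452 → |1.452 − 1.500| = 0.048
D: 1692/1074 ≈ 1.575 → |1.575 − 1.500| = 0.075

C, D, A, B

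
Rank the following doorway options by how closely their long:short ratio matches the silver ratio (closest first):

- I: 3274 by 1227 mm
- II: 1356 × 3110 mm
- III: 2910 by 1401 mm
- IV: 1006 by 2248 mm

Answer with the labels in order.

I: 3274/1227 ≈ 2.668 → |2.668 − 2.414| = 0.254
II: 3110/1356 ≈ 2.294 → |2.294 − 2.414| = 0.120
III: 2910/1401 ≈ 2.077 → |2.077 − 2.414| = 0.337
IV: 2248/1006 ≈ 2.235 → |2.235 − 2.414| = 0.179

II, IV, I, III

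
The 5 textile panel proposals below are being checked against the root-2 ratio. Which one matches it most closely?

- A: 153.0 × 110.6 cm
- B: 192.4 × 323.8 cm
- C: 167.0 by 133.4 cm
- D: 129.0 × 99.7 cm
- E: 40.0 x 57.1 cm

E

Target root-2 ≈ 1.414.
A: 1.383 (Δ0.031)  B: 1.683 (Δ0.269)  C: 1.252 (Δ0.162)  D: 1.294 (Δ0.120)  E: 1.427 (Δ0.013)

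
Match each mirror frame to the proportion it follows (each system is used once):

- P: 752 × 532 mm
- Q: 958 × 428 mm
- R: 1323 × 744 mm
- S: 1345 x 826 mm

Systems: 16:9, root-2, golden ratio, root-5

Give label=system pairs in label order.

P=root-2, Q=root-5, R=16:9, S=golden ratio

P = 752/532 ≈ 1.414 → root-2 (1.414)
Q = 958/428 ≈ 2.238 → root-5 (2.236)
R = 1323/744 ≈ 1.778 → 16:9 (1.778)
S = 1345/826 ≈ 1.628 → golden ratio (1.618)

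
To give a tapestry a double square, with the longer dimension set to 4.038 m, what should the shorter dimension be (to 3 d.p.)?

2.019 m

2:1 = 2.00000.
Shorter side = 4.038 ÷ 2.00000 ≈ 2.01900 → 2.019 m.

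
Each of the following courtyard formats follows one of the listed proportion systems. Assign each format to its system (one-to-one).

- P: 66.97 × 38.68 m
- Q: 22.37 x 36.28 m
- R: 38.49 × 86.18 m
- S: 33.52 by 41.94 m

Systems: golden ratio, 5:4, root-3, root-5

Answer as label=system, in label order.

P=root-3, Q=golden ratio, R=root-5, S=5:4

P = 66.97/38.68 ≈ 1.731 → root-3 (1.732)
Q = 36.28/22.37 ≈ 1.622 → golden ratio (1.618)
R = 86.18/38.49 ≈ 2.239 → root-5 (2.236)
S = 41.94/33.52 ≈ 1.251 → 5:4 (1.250)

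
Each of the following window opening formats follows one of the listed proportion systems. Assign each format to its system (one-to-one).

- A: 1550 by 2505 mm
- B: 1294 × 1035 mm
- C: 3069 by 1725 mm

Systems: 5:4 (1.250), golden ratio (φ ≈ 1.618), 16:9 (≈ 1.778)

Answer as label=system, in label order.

A=golden ratio, B=5:4, C=16:9

Ratios: A ≈ 1.616; B ≈ 1.250; C ≈ 1.779.
Targets: 5:4 ≈ 1.250; golden ratio ≈ 1.618; 16:9 ≈ 1.778.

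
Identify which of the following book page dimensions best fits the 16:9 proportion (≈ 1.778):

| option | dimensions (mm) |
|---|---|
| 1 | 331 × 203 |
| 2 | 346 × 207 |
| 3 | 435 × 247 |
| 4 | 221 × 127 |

3

Target 16:9 ≈ 1.778.
1: 1.631 (Δ0.147)  2: 1.671 (Δ0.107)  3: 1.761 (Δ0.017)  4: 1.740 (Δ0.038)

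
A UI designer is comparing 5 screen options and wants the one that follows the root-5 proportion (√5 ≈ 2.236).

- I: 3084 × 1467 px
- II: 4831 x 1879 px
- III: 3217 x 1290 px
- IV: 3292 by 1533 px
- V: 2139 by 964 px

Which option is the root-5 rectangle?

V

Target root-5 ≈ 2.236.
I: 2.102 (Δ0.134)  II: 2.571 (Δ0.335)  III: 2.494 (Δ0.258)  IV: 2.147 (Δ0.089)  V: 2.219 (Δ0.017)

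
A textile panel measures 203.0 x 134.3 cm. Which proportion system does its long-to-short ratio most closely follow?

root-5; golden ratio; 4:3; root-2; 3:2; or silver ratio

3:2

Ratio = 203.0 / 134.3 ≈ 1.512.
Distances: root-5 2.236 (Δ 0.724); golden ratio 1.618 (Δ 0.106); 4:3 1.333 (Δ 0.179); root-2 1.414 (Δ 0.098); 3:2 1.500 (Δ 0.012); silver ratio 2.414 (Δ 0.902).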